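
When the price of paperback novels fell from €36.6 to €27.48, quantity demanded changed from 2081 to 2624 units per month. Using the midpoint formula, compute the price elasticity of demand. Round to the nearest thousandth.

%Δq = (2624 − 2081)/[(2081 + 2624)/2] = 543/2352.5 ≈ 0.2308.
%Δp = (27.48 − 36.6)/[(36.6 + 27.48)/2] = -9.12/32.04 ≈ -0.2846.
Arc elasticity E = %Δq/%Δp ≈ 0.2308/-0.2846 ≈ -0.811.
|E| < 1: demand is inelastic over this range.

-0.811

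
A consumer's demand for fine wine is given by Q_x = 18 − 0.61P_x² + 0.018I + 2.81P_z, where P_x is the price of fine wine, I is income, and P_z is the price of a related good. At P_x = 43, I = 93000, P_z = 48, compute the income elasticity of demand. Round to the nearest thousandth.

Q_x = 18 − 0.61(43)² + 0.018(93000) + 2.81(48) = 18 − 1127.89 + 1674 + 134.88 = 698.99.
∂Q_x/∂I = +0.018, so E_I = 0.018·(93000/698.99) ≈ 2.395.
E_I > 1: normal good (luxury).

2.395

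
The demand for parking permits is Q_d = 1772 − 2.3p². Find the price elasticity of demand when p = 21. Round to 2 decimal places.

-2.68

At p = 21, Q_d = 757.7.
dQ_d/dp = −2·2.3·p = −96.6.
Point elasticity E = (dQ_d/dp)·(p/Q_d) = -96.6 × 21/757.7 ≈ -2.68.
|E| > 1, so demand is elastic at this price.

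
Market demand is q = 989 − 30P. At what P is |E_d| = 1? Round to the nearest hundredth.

For linear demand q = a − bP, E = −bP/(a − bP). |E| = 1 ⇒ bP = a − bP ⇒ P = a/(2b).
P = 989/(2·30) ≈ 16.48.

16.48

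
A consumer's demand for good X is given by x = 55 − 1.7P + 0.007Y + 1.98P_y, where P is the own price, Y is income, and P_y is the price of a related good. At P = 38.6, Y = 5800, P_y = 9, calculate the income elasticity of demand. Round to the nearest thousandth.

0.849

First evaluate x: 55 − 1.7(38.6) + 0.007(5800) + 1.98(9) = 55 − 65.62 + 40.6 + 17.82 = 47.8.
∂x/∂Y = +0.007, so E_I = 0.007·(5800/47.8) ≈ 0.849.
E_I ∈ (0,1): normal good (necessity).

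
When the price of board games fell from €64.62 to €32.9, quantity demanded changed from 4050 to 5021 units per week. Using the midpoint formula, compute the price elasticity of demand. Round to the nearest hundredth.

-0.33

%Δq = (5021 − 4050)/[(4050 + 5021)/2] = 971/4535.5 ≈ 0.2141.
%Δp = (32.9 − 64.62)/[(64.62 + 32.9)/2] = -31.72/48.76 ≈ -0.6505.
Arc elasticity E = %Δq/%Δp ≈ 0.2141/-0.6505 ≈ -0.33.
|E| < 1: demand is inelastic over this range.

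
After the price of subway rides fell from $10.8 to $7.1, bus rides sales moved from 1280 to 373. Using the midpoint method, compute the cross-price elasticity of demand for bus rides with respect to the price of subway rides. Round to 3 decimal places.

2.655

%ΔQ_x = (373 − 1280)/[(1280+373)/2] = -907/826.5 ≈ -1.0974.
%ΔP_y = (7.1 − 10.8)/[(10.8+7.1)/2] ≈ -0.4134.
E_xy = -1.0974/-0.4134 ≈ 2.655.
E_xy > 0, so bus rides and subway rides are substitutes.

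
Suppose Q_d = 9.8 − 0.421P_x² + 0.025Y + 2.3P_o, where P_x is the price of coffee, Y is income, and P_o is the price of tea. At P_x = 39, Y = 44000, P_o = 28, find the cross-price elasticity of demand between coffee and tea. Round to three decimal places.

Q_d = 9.8 − 0.421(39)² + 0.025(44000) + 2.3(28) = 9.8 − 640.341 + 1100 + 64.4 = 533.859.
∂Q_d/∂P_o = +2.3, so E_xy = 2.3·(28/533.859) ≈ 0.121.
E_xy > 0: the goods are substitutes.

0.121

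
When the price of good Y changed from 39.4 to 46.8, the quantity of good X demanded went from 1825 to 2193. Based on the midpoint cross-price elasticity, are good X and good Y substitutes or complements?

substitutes

%ΔQ_x = (2193 − 1825)/[(1825+2193)/2] = 368/2009 ≈ 0.1832.
%ΔP_y = (46.8 − 39.4)/[(39.4+46.8)/2] ≈ 0.1717.
E_xy = 0.1832/0.1717 ≈ 1.067.
E_xy > 0, so the goods are substitutes.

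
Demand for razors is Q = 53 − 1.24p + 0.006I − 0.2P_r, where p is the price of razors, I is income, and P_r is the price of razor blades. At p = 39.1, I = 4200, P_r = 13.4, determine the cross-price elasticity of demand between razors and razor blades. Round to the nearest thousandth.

-0.099

Q = 53 − 1.24(39.1) + 0.006(4200) − 0.2(13.4) = 53 − 48.484 + 25.2 − 2.68 = 27.036.
∂Q/∂P_r = −0.2, so E_xy = -0.2·(13.4/27.036) ≈ -0.099.
E_xy < 0: the goods are complements.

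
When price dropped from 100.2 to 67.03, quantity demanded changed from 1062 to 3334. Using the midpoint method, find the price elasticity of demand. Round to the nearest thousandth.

%Δq = (3334 − 1062)/[(1062 + 3334)/2] = 2272/2198 ≈ 1.0337.
%Δp = (67.03 − 100.2)/[(100.2 + 67.03)/2] = -33.17/83.615 ≈ -0.3967.
Arc elasticity E = %Δq/%Δp ≈ 1.0337/-0.3967 ≈ -2.606.
|E| > 1: demand is elastic over this range.

-2.606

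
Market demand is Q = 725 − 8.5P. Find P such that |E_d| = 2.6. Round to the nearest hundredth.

Set −bP/(a − bP) = −2.6 ⇒ bP = 2.6(a − bP) ⇒ bP(1+2.6) = 2.6·a.
P = 2.6·725/(8.5·3.6) ≈ 61.60.

61.60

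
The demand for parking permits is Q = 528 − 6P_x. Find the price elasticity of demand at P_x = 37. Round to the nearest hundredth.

-0.73

At P_x = 37, Q = 306.
dQ/dP_x = −6.
Point elasticity E = (dQ/dP_x)·(P_x/Q) = -6 × 37/306 ≈ -0.73.
|E| < 1, so demand is inelastic at this price.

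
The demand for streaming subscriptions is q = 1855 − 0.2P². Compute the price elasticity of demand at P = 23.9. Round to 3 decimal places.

At P = 23.9, q = 1740.758.
dq/dP = −2·0.2·P = −9.56.
Point elasticity E = (dq/dP)·(P/q) = -9.56 × 23.9/1740.758 ≈ -0.131.
|E| < 1, so demand is inelastic at this price.

-0.131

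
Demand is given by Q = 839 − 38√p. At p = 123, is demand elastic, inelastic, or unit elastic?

inelastic

At p = 123, Q = 417.5596.
dQ/dp = −38/(2√p) = −38/(2·11.0905).
Point elasticity E = (dQ/dp)·(p/Q) = -1.7132 × 123/417.5596 ≈ -0.505.
|E| ≈ 0.505 < 1, so demand is inelastic.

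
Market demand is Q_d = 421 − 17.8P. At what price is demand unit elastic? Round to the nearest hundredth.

For linear demand Q_d = a − bP, E = −bP/(a − bP). |E| = 1 ⇒ bP = a − bP ⇒ P = a/(2b).
P = 421/(2·17.8) ≈ 11.83.

11.83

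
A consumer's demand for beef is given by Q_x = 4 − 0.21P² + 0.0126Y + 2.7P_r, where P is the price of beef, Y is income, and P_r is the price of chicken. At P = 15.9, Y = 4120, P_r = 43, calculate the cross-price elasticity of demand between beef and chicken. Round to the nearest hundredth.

First evaluate Q_x: 4 − 0.21(15.9)² + 0.0126(4120) + 2.7(43) = 4 − 53.0901 + 51.912 + 116.1 = 118.9219.
∂Q_x/∂P_r = +2.7, so E_xy = 2.7·(43/118.9219) ≈ 0.98.
E_xy > 0: the goods are substitutes.

0.98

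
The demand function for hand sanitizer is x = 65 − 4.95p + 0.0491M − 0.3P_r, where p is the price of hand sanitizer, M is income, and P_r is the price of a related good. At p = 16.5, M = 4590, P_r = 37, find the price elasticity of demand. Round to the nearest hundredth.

x = 65 − 4.95(16.5) + 0.0491(4590) − 0.3(37) = 65 − 81.675 + 225.369 − 11.1 = 197.594.
∂x/∂p = −4.95, so E_p = (−4.95)·(16.5/197.594) ≈ -0.41.
|E_p| < 1: demand is inelastic.

-0.41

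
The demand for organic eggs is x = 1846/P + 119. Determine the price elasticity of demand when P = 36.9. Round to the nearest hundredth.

At P = 36.9, x = 169.0271.
dx/dP = −1846/P² = −1.3557.
Point elasticity E = (dx/dP)·(P/x) = -1.3557 × 36.9/169.0271 ≈ -0.30.
|E| < 1, so demand is inelastic at this price.

-0.30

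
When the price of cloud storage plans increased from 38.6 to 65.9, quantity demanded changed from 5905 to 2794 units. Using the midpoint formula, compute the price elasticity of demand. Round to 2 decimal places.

-1.37

%ΔQ = (2794 − 5905)/[(5905 + 2794)/2] = -3111/4349.5 ≈ -0.7153.
%ΔP = (65.9 − 38.6)/[(38.6 + 65.9)/2] = 27.3/52.25 ≈ 0.5225.
Arc elasticity E = %ΔQ/%ΔP ≈ -0.7153/0.5225 ≈ -1.37.
|E| > 1: demand is elastic over this range.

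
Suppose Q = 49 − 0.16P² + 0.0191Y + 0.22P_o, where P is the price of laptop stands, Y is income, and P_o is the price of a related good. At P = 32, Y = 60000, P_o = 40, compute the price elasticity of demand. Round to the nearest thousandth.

-0.315

Substituting, Q = 49 − 0.16(32)² + 0.0191(60000) + 0.22(40) = 49 − 163.84 + 1146 + 8.8 = 1039.96.
∂Q/∂P = −2·0.16·P = -10.24, so E_p = -10.24·(32/1039.96) ≈ -0.315.
|E_p| < 1: demand is inelastic.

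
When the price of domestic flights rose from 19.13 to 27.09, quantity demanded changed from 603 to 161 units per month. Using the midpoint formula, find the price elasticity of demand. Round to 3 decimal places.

%ΔQ = (161 − 603)/[(603 + 161)/2] = -442/382 ≈ -1.1571.
%ΔP = (27.09 − 19.13)/[(19.13 + 27.09)/2] = 7.96/23.11 ≈ 0.3444.
Arc elasticity E = %ΔQ/%ΔP ≈ -1.1571/0.3444 ≈ -3.359.
|E| > 1: demand is elastic over this range.

-3.359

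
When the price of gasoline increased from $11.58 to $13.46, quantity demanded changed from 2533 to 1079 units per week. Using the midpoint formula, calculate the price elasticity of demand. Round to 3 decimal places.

%ΔQ = (1079 − 2533)/[(2533 + 1079)/2] = -1454/1806 ≈ -0.8051.
%Δp = (13.46 − 11.58)/[(11.58 + 13.46)/2] = 1.88/12.52 ≈ 0.1502.
Arc elasticity E = %ΔQ/%Δp ≈ -0.8051/0.1502 ≈ -5.362.
|E| > 1: demand is elastic over this range.

-5.362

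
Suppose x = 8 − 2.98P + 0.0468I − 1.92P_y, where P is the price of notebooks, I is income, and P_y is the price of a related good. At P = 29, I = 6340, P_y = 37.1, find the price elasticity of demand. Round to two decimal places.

-0.59

At the given point, x = 8 − 2.98(29) + 0.0468(6340) − 1.92(37.1) = 8 − 86.42 + 296.712 − 71.232 = 147.06.
∂x/∂P = −2.98, so E_p = (−2.98)·(29/147.06) ≈ -0.59.
|E_p| < 1: demand is inelastic.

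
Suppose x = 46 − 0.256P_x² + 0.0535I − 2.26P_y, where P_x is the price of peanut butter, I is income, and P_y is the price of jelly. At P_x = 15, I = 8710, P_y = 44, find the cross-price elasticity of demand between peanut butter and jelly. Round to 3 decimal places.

First evaluate x: 46 − 0.256(15)² + 0.0535(8710) − 2.26(44) = 46 − 57.6 + 465.985 − 99.44 = 354.945.
∂x/∂P_y = −2.26, so E_xy = -2.26·(44/354.945) ≈ -0.280.
E_xy < 0: the goods are complements.

-0.280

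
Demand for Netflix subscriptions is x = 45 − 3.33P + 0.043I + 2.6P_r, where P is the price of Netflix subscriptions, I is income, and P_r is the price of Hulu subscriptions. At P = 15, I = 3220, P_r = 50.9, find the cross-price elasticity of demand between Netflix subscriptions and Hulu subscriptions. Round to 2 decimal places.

Substituting, x = 45 − 3.33(15) + 0.043(3220) + 2.6(50.9) = 45 − 49.95 + 138.46 + 132.34 = 265.85.
∂x/∂P_r = +2.6, so E_xy = 2.6·(50.9/265.85) ≈ 0.50.
E_xy > 0: the goods are substitutes.

0.50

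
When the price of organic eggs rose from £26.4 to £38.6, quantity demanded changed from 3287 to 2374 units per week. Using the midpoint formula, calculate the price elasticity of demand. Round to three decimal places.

-0.859

%Δq = (2374 − 3287)/[(3287 + 2374)/2] = -913/2830.5 ≈ -0.3226.
%Δp = (38.6 − 26.4)/[(26.4 + 38.6)/2] = 12.2/32.5 ≈ 0.3754.
Arc elasticity E = %Δq/%Δp ≈ -0.3226/0.3754 ≈ -0.859.
|E| < 1: demand is inelastic over this range.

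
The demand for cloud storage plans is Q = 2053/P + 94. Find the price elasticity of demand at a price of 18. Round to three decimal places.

At P = 18, Q = 208.0556.
dQ/dP = −2053/P² = −6.3364.
Point elasticity E = (dQ/dP)·(P/Q) = -6.3364 × 18/208.0556 ≈ -0.548.
|E| < 1, so demand is inelastic at this price.

-0.548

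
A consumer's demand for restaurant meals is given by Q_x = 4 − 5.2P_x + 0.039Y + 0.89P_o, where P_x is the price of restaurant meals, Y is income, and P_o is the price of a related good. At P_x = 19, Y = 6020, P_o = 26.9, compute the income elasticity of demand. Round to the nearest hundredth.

1.43

Evaluating quantity at (P_x, Y, P_o) gives Q_x = 4 − 5.2(19) + 0.039(6020) + 0.89(26.9) = 4 − 98.8 + 234.78 + 23.941 = 163.921.
∂Q_x/∂Y = +0.039, so E_I = 0.039·(6020/163.921) ≈ 1.43.
E_I > 1: normal good (luxury).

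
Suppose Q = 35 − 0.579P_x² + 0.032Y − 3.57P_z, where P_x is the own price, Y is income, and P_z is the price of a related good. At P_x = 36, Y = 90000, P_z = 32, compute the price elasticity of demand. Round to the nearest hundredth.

-0.73

Evaluating quantity at (P_x, Y, P_z) gives Q = 35 − 0.579(36)² + 0.032(90000) − 3.57(32) = 35 − 750.384 + 2880 − 114.24 = 2050.376.
∂Q/∂P_x = −2·0.579·P_x = -41.688, so E_p = -41.688·(36/2050.376) ≈ -0.73.
|E_p| < 1: demand is inelastic.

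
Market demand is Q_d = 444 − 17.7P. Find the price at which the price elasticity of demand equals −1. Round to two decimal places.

For linear demand Q_d = a − bP, E = −bP/(a − bP). |E| = 1 ⇒ bP = a − bP ⇒ P = a/(2b).
P = 444/(2·17.7) ≈ 12.54.

12.54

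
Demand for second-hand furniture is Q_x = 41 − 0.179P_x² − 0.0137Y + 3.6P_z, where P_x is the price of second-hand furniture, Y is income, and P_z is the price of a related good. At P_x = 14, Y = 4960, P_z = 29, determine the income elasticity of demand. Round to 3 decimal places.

At the given point, Q_x = 41 − 0.179(14)² − 0.0137(4960) + 3.6(29) = 41 − 35.084 − 67.952 + 104.4 = 42.364.
∂Q_x/∂Y = −0.0137, so E_I = -0.0137·(4960/42.364) ≈ -1.604.
E_I < 0: inferior good.

-1.604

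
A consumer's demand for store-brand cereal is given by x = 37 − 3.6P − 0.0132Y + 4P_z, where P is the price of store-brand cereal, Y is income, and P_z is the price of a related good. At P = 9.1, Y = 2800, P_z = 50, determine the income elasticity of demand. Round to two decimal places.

Substituting, x = 37 − 3.6(9.1) − 0.0132(2800) + 4(50) = 37 − 32.76 − 36.96 + 200 = 167.28.
∂x/∂Y = −0.0132, so E_I = -0.0132·(2800/167.28) ≈ -0.22.
E_I < 0: inferior good.

-0.22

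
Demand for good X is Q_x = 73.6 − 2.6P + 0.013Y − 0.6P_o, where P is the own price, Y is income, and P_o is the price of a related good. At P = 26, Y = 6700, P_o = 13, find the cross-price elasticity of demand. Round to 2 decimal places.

-0.09

Evaluating quantity at (P, Y, P_o) gives Q_x = 73.6 − 2.6(26) + 0.013(6700) − 0.6(13) = 73.6 − 67.6 + 87.1 − 7.8 = 85.3.
∂Q_x/∂P_o = −0.6, so E_xy = -0.6·(13/85.3) ≈ -0.09.
E_xy < 0: the goods are complements.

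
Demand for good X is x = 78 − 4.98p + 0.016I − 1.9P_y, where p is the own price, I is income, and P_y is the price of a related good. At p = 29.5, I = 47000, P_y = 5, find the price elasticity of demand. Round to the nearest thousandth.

-0.218

x = 78 − 4.98(29.5) + 0.016(47000) − 1.9(5) = 78 − 146.91 + 752 − 9.5 = 673.59.
∂x/∂p = −4.98, so E_p = (−4.98)·(29.5/673.59) ≈ -0.218.
|E_p| < 1: demand is inelastic.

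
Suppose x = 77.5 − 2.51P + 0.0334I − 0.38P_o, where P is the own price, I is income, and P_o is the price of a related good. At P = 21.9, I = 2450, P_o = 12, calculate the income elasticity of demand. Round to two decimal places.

At the given point, x = 77.5 − 2.51(21.9) + 0.0334(2450) − 0.38(12) = 77.5 − 54.969 + 81.83 − 4.56 = 99.801.
∂x/∂I = +0.0334, so E_I = 0.0334·(2450/99.801) ≈ 0.82.
E_I ∈ (0,1): normal good (necessity).

0.82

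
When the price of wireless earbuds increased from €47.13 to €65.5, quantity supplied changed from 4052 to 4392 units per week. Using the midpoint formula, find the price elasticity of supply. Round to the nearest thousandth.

0.247

%Δq = (4392 − 4052)/[(4052 + 4392)/2] = 340/4222 ≈ 0.0805.
%ΔP = (65.5 − 47.13)/[(47.13 + 65.5)/2] = 18.37/56.315 ≈ 0.3262.
Arc elasticity E = %Δq/%ΔP ≈ 0.0805/0.3262 ≈ 0.247.
|E| < 1: supply is inelastic over this range.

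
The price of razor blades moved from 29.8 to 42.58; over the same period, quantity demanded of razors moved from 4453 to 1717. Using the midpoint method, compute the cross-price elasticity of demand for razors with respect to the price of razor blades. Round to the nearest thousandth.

-2.511

%ΔQ_x = (1717 − 4453)/[(4453+1717)/2] = -2736/3085 ≈ -0.8869.
%ΔP_y = (42.58 − 29.8)/[(29.8+42.58)/2] ≈ 0.3531.
E_xy = -0.8869/0.3531 ≈ -2.511.
E_xy < 0, so razors and razor blades are complements.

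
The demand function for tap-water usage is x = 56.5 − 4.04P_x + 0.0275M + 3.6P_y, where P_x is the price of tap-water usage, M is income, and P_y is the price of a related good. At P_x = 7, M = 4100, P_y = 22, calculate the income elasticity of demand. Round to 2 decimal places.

0.51

Substituting, x = 56.5 − 4.04(7) + 0.0275(4100) + 3.6(22) = 56.5 − 28.28 + 112.75 + 79.2 = 220.17.
∂x/∂M = +0.0275, so E_I = 0.0275·(4100/220.17) ≈ 0.51.
E_I ∈ (0,1): normal good (necessity).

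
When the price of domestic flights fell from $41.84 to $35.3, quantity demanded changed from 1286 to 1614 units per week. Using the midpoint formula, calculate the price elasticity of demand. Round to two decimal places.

%Δq = (1614 − 1286)/[(1286 + 1614)/2] = 328/1450 ≈ 0.2262.
%Δp = (35.3 − 41.84)/[(41.84 + 35.3)/2] = -6.54/38.57 ≈ -0.1696.
Arc elasticity E = %Δq/%Δp ≈ 0.2262/-0.1696 ≈ -1.33.
|E| > 1: demand is elastic over this range.

-1.33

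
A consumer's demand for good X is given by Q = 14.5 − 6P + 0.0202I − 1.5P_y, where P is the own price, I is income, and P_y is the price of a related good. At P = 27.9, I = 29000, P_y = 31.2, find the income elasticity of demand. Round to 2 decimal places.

1.52

First evaluate Q: 14.5 − 6(27.9) + 0.0202(29000) − 1.5(31.2) = 14.5 − 167.4 + 585.8 − 46.8 = 386.1.
∂Q/∂I = +0.0202, so E_I = 0.0202·(29000/386.1) ≈ 1.52.
E_I > 1: normal good (luxury).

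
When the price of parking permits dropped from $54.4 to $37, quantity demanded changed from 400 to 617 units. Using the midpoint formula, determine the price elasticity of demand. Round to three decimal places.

-1.121

%ΔQ = (617 − 400)/[(400 + 617)/2] = 217/508.5 ≈ 0.4267.
%Δp = (37 − 54.4)/[(54.4 + 37)/2] = -17.4/45.7 ≈ -0.3807.
Arc elasticity E = %ΔQ/%Δp ≈ 0.4267/-0.3807 ≈ -1.121.
|E| > 1: demand is elastic over this range.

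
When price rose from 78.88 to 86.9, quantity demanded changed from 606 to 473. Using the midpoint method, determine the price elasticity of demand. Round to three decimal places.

%ΔQ = (473 − 606)/[(606 + 473)/2] = -133/539.5 ≈ -0.2465.
%ΔP = (86.9 − 78.88)/[(78.88 + 86.9)/2] = 8.02/82.89 ≈ 0.0968.
Arc elasticity E = %ΔQ/%ΔP ≈ -0.2465/0.0968 ≈ -2.548.
|E| > 1: demand is elastic over this range.

-2.548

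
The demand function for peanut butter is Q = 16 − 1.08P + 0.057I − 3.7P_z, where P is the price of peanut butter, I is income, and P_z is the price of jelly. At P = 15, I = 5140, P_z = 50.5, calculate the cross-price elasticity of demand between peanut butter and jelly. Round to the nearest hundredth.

-1.76

First evaluate Q: 16 − 1.08(15) + 0.057(5140) − 3.7(50.5) = 16 − 16.2 + 292.98 − 186.85 = 105.93.
∂Q/∂P_z = −3.7, so E_xy = -3.7·(50.5/105.93) ≈ -1.76.
E_xy < 0: the goods are complements.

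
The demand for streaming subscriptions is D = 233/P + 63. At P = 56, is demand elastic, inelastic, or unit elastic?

At P = 56, D = 67.1607.
dD/dP = −233/P² = −0.0743.
Point elasticity E = (dD/dP)·(P/D) = -0.0743 × 56/67.1607 ≈ -0.062.
|E| ≈ 0.062 < 1, so demand is inelastic.

inelastic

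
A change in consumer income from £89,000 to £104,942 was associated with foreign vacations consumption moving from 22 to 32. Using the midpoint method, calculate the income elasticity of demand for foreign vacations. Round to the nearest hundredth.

%ΔQ = (32 − 22)/[(22+32)/2] = 10/27 ≈ 0.3704.
%ΔY = (104,942 − 89,000)/[(89,000+104,942)/2] = 15942/96971 ≈ 0.1644.
E_I = %ΔQ/%ΔY ≈ 2.25.
E_I > 1: normal good (luxury).

2.25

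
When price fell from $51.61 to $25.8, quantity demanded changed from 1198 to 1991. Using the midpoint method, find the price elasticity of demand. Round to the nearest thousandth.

-0.746

%Δq = (1991 − 1198)/[(1198 + 1991)/2] = 793/1594.5 ≈ 0.4973.
%ΔP = (25.8 − 51.61)/[(51.61 + 25.8)/2] = -25.81/38.705 ≈ -0.6668.
Arc elasticity E = %Δq/%ΔP ≈ 0.4973/-0.6668 ≈ -0.746.
|E| < 1: demand is inelastic over this range.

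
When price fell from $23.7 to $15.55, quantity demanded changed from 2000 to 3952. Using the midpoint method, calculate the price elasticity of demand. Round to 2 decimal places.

%Δq = (3952 − 2000)/[(2000 + 3952)/2] = 1952/2976 ≈ 0.6559.
%Δp = (15.55 − 23.7)/[(23.7 + 15.55)/2] = -8.15/19.625 ≈ -0.4153.
Arc elasticity E = %Δq/%Δp ≈ 0.6559/-0.4153 ≈ -1.58.
|E| > 1: demand is elastic over this range.

-1.58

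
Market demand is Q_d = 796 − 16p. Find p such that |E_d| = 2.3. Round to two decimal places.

34.67

Set −bp/(a − bp) = −2.3 ⇒ bp = 2.3(a − bp) ⇒ bp(1+2.3) = 2.3·a.
p = 2.3·796/(16·3.3) ≈ 34.67.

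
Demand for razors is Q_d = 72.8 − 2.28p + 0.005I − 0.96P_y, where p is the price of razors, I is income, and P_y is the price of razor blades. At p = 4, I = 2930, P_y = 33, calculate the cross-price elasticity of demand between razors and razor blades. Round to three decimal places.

Evaluating quantity at (p, I, P_y) gives Q_d = 72.8 − 2.28(4) + 0.005(2930) − 0.96(33) = 72.8 − 9.12 + 14.65 − 31.68 = 46.65.
∂Q_d/∂P_y = −0.96, so E_xy = -0.96·(33/46.65) ≈ -0.679.
E_xy < 0: the goods are complements.

-0.679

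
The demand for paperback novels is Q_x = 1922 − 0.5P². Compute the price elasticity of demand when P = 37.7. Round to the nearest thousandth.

-1.173

At P = 37.7, Q_x = 1211.355.
dQ_x/dP = −2·0.5·P = −37.7.
Point elasticity E = (dQ_x/dP)·(P/Q_x) = -37.7 × 37.7/1211.355 ≈ -1.173.
|E| > 1, so demand is elastic at this price.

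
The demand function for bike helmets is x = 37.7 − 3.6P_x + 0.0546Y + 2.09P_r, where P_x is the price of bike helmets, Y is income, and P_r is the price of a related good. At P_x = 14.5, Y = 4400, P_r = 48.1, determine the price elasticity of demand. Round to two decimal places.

-0.16

x = 37.7 − 3.6(14.5) + 0.0546(4400) + 2.09(48.1) = 37.7 − 52.2 + 240.24 + 100.529 = 326.269.
∂x/∂P_x = −3.6, so E_p = (−3.6)·(14.5/326.269) ≈ -0.16.
|E_p| < 1: demand is inelastic.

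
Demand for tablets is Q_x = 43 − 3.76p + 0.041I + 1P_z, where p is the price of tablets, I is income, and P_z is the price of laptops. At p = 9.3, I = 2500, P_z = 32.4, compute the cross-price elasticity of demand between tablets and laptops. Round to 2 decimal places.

0.23

Q_x = 43 − 3.76(9.3) + 0.041(2500) + 1(32.4) = 43 − 34.968 + 102.5 + 32.4 = 142.932.
∂Q_x/∂P_z = +1, so E_xy = 1·(32.4/142.932) ≈ 0.23.
E_xy > 0: the goods are substitutes.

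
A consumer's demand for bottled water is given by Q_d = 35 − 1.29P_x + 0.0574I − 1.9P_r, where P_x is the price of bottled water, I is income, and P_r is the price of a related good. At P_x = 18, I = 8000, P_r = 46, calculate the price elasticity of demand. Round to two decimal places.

-0.06

Q_d = 35 − 1.29(18) + 0.0574(8000) − 1.9(46) = 35 − 23.22 + 459.2 − 87.4 = 383.58.
∂Q_d/∂P_x = −1.29, so E_p = (−1.29)·(18/383.58) ≈ -0.06.
|E_p| < 1: demand is inelastic.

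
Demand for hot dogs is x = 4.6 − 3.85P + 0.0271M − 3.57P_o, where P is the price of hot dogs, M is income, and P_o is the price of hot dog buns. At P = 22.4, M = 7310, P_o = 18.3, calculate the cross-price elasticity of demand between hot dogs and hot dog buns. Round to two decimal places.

-1.28

Evaluating quantity at (P, M, P_o) gives x = 4.6 − 3.85(22.4) + 0.0271(7310) − 3.57(18.3) = 4.6 − 86.24 + 198.101 − 65.331 = 51.13.
∂x/∂P_o = −3.57, so E_xy = -3.57·(18.3/51.13) ≈ -1.28.
E_xy < 0: the goods are complements.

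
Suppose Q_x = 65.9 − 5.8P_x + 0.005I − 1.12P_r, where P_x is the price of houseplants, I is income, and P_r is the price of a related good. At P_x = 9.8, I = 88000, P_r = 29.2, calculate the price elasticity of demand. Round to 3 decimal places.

At the given point, Q_x = 65.9 − 5.8(9.8) + 0.005(88000) − 1.12(29.2) = 65.9 − 56.84 + 440 − 32.704 = 416.356.
∂Q_x/∂P_x = −5.8, so E_p = (−5.8)·(9.8/416.356) ≈ -0.137.
|E_p| < 1: demand is inelastic.

-0.137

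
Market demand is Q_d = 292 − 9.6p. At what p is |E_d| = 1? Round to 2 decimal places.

For linear demand Q_d = a − bp, E = −bp/(a − bp). |E| = 1 ⇒ bp = a − bp ⇒ p = a/(2b).
p = 292/(2·9.6) ≈ 15.21.

15.21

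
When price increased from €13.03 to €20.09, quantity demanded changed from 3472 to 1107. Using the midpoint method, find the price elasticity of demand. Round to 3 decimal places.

-2.423

%ΔQ = (1107 − 3472)/[(3472 + 1107)/2] = -2365/2289.5 ≈ -1.0330.
%Δp = (20.09 − 13.03)/[(13.03 + 20.09)/2] = 7.06/16.56 ≈ 0.4263.
Arc elasticity E = %ΔQ/%Δp ≈ -1.0330/0.4263 ≈ -2.423.
|E| > 1: demand is elastic over this range.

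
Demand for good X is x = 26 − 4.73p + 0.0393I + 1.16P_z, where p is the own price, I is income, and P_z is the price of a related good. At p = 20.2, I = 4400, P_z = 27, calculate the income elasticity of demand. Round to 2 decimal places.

1.28

Substituting, x = 26 − 4.73(20.2) + 0.0393(4400) + 1.16(27) = 26 − 95.546 + 172.92 + 31.32 = 134.694.
∂x/∂I = +0.0393, so E_I = 0.0393·(4400/134.694) ≈ 1.28.
E_I > 1: normal good (luxury).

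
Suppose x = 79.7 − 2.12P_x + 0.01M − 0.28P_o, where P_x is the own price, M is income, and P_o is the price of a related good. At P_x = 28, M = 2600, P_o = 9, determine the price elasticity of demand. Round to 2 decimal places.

-1.35

x = 79.7 − 2.12(28) + 0.01(2600) − 0.28(9) = 79.7 − 59.36 + 26 − 2.52 = 43.82.
∂x/∂P_x = −2.12, so E_p = (−2.12)·(28/43.82) ≈ -1.35.
|E_p| > 1: demand is elastic.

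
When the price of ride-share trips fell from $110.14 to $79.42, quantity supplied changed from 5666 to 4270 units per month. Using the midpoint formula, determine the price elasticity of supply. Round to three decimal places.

%ΔQ = (4270 − 5666)/[(5666 + 4270)/2] = -1396/4968 ≈ -0.2810.
%Δp = (79.42 − 110.14)/[(110.14 + 79.42)/2] = -30.72/94.78 ≈ -0.3241.
Arc elasticity E = %ΔQ/%Δp ≈ -0.2810/-0.3241 ≈ 0.867.
|E| < 1: supply is inelastic over this range.

0.867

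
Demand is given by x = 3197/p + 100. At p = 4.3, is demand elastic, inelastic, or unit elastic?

At p = 4.3, x = 843.4884.
dx/dp = −3197/p² = −172.9043.
Point elasticity E = (dx/dp)·(p/x) = -172.9043 × 4.3/843.4884 ≈ -0.881.
|E| ≈ 0.881 < 1, so demand is inelastic.

inelastic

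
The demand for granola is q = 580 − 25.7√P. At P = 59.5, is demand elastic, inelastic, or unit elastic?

At P = 59.5, q = 381.7599.
dq/dP = −25.7/(2√P) = −25.7/(2·7.7136).
Point elasticity E = (dq/dP)·(P/q) = -1.6659 × 59.5/381.7599 ≈ -0.260.
|E| ≈ 0.260 < 1, so demand is inelastic.

inelastic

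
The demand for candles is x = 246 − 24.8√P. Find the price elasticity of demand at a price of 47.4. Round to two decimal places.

-1.13

At P = 47.4, x = 75.2578.
dx/dP = −24.8/(2√P) = −24.8/(2·6.8848).
Point elasticity E = (dx/dP)·(P/x) = -1.8011 × 47.4/75.2578 ≈ -1.13.
|E| > 1, so demand is elastic at this price.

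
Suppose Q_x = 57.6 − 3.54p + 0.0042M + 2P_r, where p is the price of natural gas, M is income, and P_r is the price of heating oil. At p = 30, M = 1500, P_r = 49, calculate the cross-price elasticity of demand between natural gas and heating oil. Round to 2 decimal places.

At the given point, Q_x = 57.6 − 3.54(30) + 0.0042(1500) + 2(49) = 57.6 − 106.2 + 6.3 + 98 = 55.7.
∂Q_x/∂P_r = +2, so E_xy = 2·(49/55.7) ≈ 1.76.
E_xy > 0: the goods are substitutes.

1.76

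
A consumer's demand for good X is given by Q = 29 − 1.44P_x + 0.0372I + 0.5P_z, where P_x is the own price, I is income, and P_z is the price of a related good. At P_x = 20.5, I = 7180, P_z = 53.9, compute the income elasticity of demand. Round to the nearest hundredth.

Q = 29 − 1.44(20.5) + 0.0372(7180) + 0.5(53.9) = 29 − 29.52 + 267.096 + 26.95 = 293.526.
∂Q/∂I = +0.0372, so E_I = 0.0372·(7180/293.526) ≈ 0.91.
E_I ∈ (0,1): normal good (necessity).

0.91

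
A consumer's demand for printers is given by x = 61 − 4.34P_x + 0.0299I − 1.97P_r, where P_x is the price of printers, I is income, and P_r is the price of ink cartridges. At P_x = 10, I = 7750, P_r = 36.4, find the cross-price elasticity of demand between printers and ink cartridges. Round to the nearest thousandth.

-0.404

Evaluating quantity at (P_x, I, P_r) gives x = 61 − 4.34(10) + 0.0299(7750) − 1.97(36.4) = 61 − 43.4 + 231.725 − 71.708 = 177.617.
∂x/∂P_r = −1.97, so E_xy = -1.97·(36.4/177.617) ≈ -0.404.
E_xy < 0: the goods are complements.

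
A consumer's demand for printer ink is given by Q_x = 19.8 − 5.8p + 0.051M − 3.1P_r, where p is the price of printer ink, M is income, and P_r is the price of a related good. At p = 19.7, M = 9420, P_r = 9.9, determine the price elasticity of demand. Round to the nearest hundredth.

-0.32

Evaluating quantity at (p, M, P_r) gives Q_x = 19.8 − 5.8(19.7) + 0.051(9420) − 3.1(9.9) = 19.8 − 114.26 + 480.42 − 30.69 = 355.27.
∂Q_x/∂p = −5.8, so E_p = (−5.8)·(19.7/355.27) ≈ -0.32.
|E_p| < 1: demand is inelastic.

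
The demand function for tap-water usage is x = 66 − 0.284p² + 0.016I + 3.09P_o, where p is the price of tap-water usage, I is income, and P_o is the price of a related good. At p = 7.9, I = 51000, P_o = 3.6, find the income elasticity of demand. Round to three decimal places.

Evaluating quantity at (p, I, P_o) gives x = 66 − 0.284(7.9)² + 0.016(51000) + 3.09(3.6) = 66 − 17.7244 + 816 + 11.124 = 875.3996.
∂x/∂I = +0.016, so E_I = 0.016·(51000/875.3996) ≈ 0.932.
E_I ∈ (0,1): normal good (necessity).

0.932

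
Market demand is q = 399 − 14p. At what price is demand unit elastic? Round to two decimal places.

For linear demand q = a − bp, E = −bp/(a − bp). |E| = 1 ⇒ bp = a − bp ⇒ p = a/(2b).
p = 399/(2·14) = 14.25.

14.25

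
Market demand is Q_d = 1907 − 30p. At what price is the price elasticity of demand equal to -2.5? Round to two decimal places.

Set −bp/(a − bp) = −2.5 ⇒ bp = 2.5(a − bp) ⇒ bp(1+2.5) = 2.5·a.
p = 2.5·1907/(30·3.5) ≈ 45.40.

45.40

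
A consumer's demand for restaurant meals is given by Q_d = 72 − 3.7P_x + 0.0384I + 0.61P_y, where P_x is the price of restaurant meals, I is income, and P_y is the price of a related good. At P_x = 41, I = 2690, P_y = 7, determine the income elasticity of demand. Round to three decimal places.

3.707

First evaluate Q_d: 72 − 3.7(41) + 0.0384(2690) + 0.61(7) = 72 − 151.7 + 103.296 + 4.27 = 27.866.
∂Q_d/∂I = +0.0384, so E_I = 0.0384·(2690/27.866) ≈ 3.707.
E_I > 1: normal good (luxury).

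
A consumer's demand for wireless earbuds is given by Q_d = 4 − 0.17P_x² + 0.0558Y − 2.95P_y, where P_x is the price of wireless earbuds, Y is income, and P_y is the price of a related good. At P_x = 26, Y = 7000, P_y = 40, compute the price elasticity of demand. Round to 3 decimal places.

-1.422

Q_d = 4 − 0.17(26)² + 0.0558(7000) − 2.95(40) = 4 − 114.92 + 390.6 − 118 = 161.68.
∂Q_d/∂P_x = −2·0.17·P_x = -8.84, so E_p = -8.84·(26/161.68) ≈ -1.422.
|E_p| > 1: demand is elastic.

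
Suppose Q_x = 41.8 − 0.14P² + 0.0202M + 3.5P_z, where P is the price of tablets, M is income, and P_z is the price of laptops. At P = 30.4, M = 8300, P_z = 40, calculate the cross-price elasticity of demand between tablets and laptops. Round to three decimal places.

First evaluate Q_x: 41.8 − 0.14(30.4)² + 0.0202(8300) + 3.5(40) = 41.8 − 129.3824 + 167.66 + 140 = 220.0776.
∂Q_x/∂P_z = +3.5, so E_xy = 3.5·(40/220.0776) ≈ 0.636.
E_xy > 0: the goods are substitutes.

0.636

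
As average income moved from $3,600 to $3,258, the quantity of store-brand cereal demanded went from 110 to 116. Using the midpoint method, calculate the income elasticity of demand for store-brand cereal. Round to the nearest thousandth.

-0.532

%ΔQ = (116 − 110)/[(110+116)/2] = 6/113 ≈ 0.0531.
%ΔY = (3,258 − 3,600)/[(3,600+3,258)/2] = -342/3429 ≈ -0.0997.
E_I = %ΔQ/%ΔY ≈ -0.532.
E_I < 0: inferior good.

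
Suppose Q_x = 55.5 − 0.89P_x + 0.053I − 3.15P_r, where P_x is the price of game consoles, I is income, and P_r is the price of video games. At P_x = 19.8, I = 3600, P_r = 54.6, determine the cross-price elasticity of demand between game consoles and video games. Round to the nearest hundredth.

Q_x = 55.5 − 0.89(19.8) + 0.053(3600) − 3.15(54.6) = 55.5 − 17.622 + 190.8 − 171.99 = 56.688.
∂Q_x/∂P_r = −3.15, so E_xy = -3.15·(54.6/56.688) ≈ -3.03.
E_xy < 0: the goods are complements.

-3.03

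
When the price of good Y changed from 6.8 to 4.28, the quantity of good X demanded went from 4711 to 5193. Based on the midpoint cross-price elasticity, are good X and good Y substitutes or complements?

complements

%ΔQ_x = (5193 − 4711)/[(4711+5193)/2] = 482/4952 ≈ 0.0973.
%ΔP_y = (4.28 − 6.8)/[(6.8+4.28)/2] ≈ -0.4549.
E_xy = 0.0973/-0.4549 ≈ -0.214.
E_xy < 0, so the goods are complements.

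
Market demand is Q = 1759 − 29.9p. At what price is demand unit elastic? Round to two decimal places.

29.41

For linear demand Q = a − bp, E = −bp/(a − bp). |E| = 1 ⇒ bp = a − bp ⇒ p = a/(2b).
p = 1759/(2·29.9) ≈ 29.41.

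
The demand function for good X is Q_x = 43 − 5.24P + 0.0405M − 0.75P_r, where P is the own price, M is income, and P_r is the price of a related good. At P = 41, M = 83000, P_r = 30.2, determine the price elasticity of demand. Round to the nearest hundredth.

Substituting, Q_x = 43 − 5.24(41) + 0.0405(83000) − 0.75(30.2) = 43 − 214.84 + 3361.5 − 22.65 = 3167.01.
∂Q_x/∂P = −5.24, so E_p = (−5.24)·(41/3167.01) ≈ -0.07.
|E_p| < 1: demand is inelastic.

-0.07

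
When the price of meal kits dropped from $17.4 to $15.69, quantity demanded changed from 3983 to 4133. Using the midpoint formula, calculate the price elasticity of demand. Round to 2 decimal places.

-0.36

%ΔQ = (4133 − 3983)/[(3983 + 4133)/2] = 150/4058 ≈ 0.0370.
%Δp = (15.69 − 17.4)/[(17.4 + 15.69)/2] = -1.71/16.545 ≈ -0.1034.
Arc elasticity E = %ΔQ/%Δp ≈ 0.0370/-0.1034 ≈ -0.36.
|E| < 1: demand is inelastic over this range.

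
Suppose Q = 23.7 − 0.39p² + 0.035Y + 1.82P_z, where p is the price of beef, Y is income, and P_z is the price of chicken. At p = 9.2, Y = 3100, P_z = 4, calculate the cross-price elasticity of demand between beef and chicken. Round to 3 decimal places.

Substituting, Q = 23.7 − 0.39(9.2)² + 0.035(3100) + 1.82(4) = 23.7 − 33.0096 + 108.5 + 7.28 = 106.4704.
∂Q/∂P_z = +1.82, so E_xy = 1.82·(4/106.4704) ≈ 0.068.
E_xy > 0: the goods are substitutes.

0.068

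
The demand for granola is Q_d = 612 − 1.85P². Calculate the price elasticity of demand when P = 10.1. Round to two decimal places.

-0.89

At P = 10.1, Q_d = 423.2815.
dQ_d/dP = −2·1.85·P = −37.37.
Point elasticity E = (dQ_d/dP)·(P/Q_d) = -37.37 × 10.1/423.2815 ≈ -0.89.
|E| < 1, so demand is inelastic at this price.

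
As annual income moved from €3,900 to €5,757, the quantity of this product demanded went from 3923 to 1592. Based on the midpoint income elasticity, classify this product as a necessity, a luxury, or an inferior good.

%ΔQ = (1592 − 3923)/[(3923+1592)/2] = -2331/2757.5 ≈ -0.8453.
%ΔY = (5,757 − 3,900)/[(3,900+5,757)/2] = 1857/4828.5 ≈ 0.3846.
E_I = %ΔQ/%ΔY ≈ -2.198.
E_I < 0: inferior good.

inferior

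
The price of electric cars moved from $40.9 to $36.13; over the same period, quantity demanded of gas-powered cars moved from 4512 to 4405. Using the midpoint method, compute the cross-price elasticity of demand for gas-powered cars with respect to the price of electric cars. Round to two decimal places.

0.19

%ΔQ_x = (4405 − 4512)/[(4512+4405)/2] = -107/4458.5 ≈ -0.0240.
%ΔP_y = (36.13 − 40.9)/[(40.9+36.13)/2] ≈ -0.1238.
E_xy = -0.0240/-0.1238 ≈ 0.19.
E_xy > 0, so gas-powered cars and electric cars are substitutes.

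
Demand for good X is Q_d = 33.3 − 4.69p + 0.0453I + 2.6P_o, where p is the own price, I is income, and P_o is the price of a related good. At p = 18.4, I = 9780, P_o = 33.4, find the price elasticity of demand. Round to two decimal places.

Q_d = 33.3 − 4.69(18.4) + 0.0453(9780) + 2.6(33.4) = 33.3 − 86.296 + 443.034 + 86.84 = 476.878.
∂Q_d/∂p = −4.69, so E_p = (−4.69)·(18.4/476.878) ≈ -0.18.
|E_p| < 1: demand is inelastic.

-0.18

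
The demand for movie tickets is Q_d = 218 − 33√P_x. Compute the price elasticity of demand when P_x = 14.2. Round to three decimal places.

-0.664

At P_x = 14.2, Q_d = 93.6465.
dQ_d/dP_x = −33/(2√P_x) = −33/(2·3.7683).
Point elasticity E = (dQ_d/dP_x)·(P_x/Q_d) = -4.3786 × 14.2/93.6465 ≈ -0.664.
|E| < 1, so demand is inelastic at this price.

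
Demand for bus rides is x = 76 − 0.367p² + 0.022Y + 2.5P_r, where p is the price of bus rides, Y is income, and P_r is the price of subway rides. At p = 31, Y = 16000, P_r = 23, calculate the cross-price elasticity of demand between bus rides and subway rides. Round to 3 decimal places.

First evaluate x: 76 − 0.367(31)² + 0.022(16000) + 2.5(23) = 76 − 352.687 + 352 + 57.5 = 132.813.
∂x/∂P_r = +2.5, so E_xy = 2.5·(23/132.813) ≈ 0.433.
E_xy > 0: the goods are substitutes.

0.433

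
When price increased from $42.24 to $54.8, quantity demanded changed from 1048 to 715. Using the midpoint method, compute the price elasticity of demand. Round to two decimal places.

%Δq = (715 − 1048)/[(1048 + 715)/2] = -333/881.5 ≈ -0.3778.
%Δp = (54.8 − 42.24)/[(42.24 + 54.8)/2] = 12.56/48.52 ≈ 0.2589.
Arc elasticity E = %Δq/%Δp ≈ -0.3778/0.2589 ≈ -1.46.
|E| > 1: demand is elastic over this range.

-1.46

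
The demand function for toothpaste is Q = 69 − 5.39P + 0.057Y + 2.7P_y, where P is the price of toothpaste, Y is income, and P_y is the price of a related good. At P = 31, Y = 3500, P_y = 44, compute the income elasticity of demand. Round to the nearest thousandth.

Q = 69 − 5.39(31) + 0.057(3500) + 2.7(44) = 69 − 167.09 + 199.5 + 118.8 = 220.21.
∂Q/∂Y = +0.057, so E_I = 0.057·(3500/220.21) ≈ 0.906.
E_I ∈ (0,1): normal good (necessity).

0.906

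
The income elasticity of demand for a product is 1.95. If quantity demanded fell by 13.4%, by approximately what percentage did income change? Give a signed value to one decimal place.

-6.9

%ΔQ ≈ E × %ΔI ⇒ %ΔI = %ΔQ / E = (-13.4%)/(1.95) ≈ -6.9%.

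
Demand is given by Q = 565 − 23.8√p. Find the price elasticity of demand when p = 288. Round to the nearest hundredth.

-1.25

At p = 288, Q = 161.1006.
dQ/dp = −23.8/(2√p) = −23.8/(2·16.9706).
Point elasticity E = (dQ/dp)·(p/Q) = -0.7012 × 288/161.1006 ≈ -1.25.
|E| > 1, so demand is elastic at this price.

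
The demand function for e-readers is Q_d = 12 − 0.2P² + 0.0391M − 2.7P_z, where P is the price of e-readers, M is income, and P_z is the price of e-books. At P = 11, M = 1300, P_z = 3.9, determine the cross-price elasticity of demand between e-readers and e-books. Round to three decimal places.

-0.375

Substituting, Q_d = 12 − 0.2(11)² + 0.0391(1300) − 2.7(3.9) = 12 − 24.2 + 50.83 − 10.53 = 28.1.
∂Q_d/∂P_z = −2.7, so E_xy = -2.7·(3.9/28.1) ≈ -0.375.
E_xy < 0: the goods are complements.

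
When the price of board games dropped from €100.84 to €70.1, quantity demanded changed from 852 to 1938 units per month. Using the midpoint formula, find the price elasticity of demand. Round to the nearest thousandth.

-2.165

%Δq = (1938 − 852)/[(852 + 1938)/2] = 1086/1395 ≈ 0.7785.
%Δp = (70.1 − 100.84)/[(100.84 + 70.1)/2] = -30.74/85.47 ≈ -0.3597.
Arc elasticity E = %Δq/%Δp ≈ 0.7785/-0.3597 ≈ -2.165.
|E| > 1: demand is elastic over this range.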